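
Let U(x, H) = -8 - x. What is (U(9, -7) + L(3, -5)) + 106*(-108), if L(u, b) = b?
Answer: -11470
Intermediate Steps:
(U(9, -7) + L(3, -5)) + 106*(-108) = ((-8 - 1*9) - 5) + 106*(-108) = ((-8 - 9) - 5) - 11448 = (-17 - 5) - 11448 = -22 - 11448 = -11470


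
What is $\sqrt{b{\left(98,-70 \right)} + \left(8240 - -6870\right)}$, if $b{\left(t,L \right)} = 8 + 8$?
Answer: $\sqrt{15126} \approx 122.99$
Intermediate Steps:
$b{\left(t,L \right)} = 16$
$\sqrt{b{\left(98,-70 \right)} + \left(8240 - -6870\right)} = \sqrt{16 + \left(8240 - -6870\right)} = \sqrt{16 + \left(8240 + 6870\right)} = \sqrt{16 + 15110} = \sqrt{15126}$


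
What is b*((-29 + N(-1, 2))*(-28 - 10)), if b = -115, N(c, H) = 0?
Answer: -126730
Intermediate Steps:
b*((-29 + N(-1, 2))*(-28 - 10)) = -115*(-29 + 0)*(-28 - 10) = -(-3335)*(-38) = -115*1102 = -126730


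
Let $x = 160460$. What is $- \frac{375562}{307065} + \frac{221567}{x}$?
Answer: $\frac{141323497}{895848180} \approx 0.15775$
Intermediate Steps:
$- \frac{375562}{307065} + \frac{221567}{x} = - \frac{375562}{307065} + \frac{221567}{160460} = \left(-375562\right) \frac{1}{307065} + 221567 \cdot \frac{1}{160460} = - \frac{34142}{27915} + \frac{221567}{160460} = \frac{141323497}{895848180}$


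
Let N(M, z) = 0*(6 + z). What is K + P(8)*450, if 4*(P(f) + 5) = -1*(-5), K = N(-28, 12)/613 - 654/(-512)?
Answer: -431673/256 ≈ -1686.2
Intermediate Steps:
N(M, z) = 0
K = 327/256 (K = 0/613 - 654/(-512) = 0*(1/613) - 654*(-1/512) = 0 + 327/256 = 327/256 ≈ 1.2773)
P(f) = -15/4 (P(f) = -5 + (-1*(-5))/4 = -5 + (¼)*5 = -5 + 5/4 = -15/4)
K + P(8)*450 = 327/256 - 15/4*450 = 327/256 - 3375/2 = -431673/256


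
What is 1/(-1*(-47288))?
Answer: 1/47288 ≈ 2.1147e-5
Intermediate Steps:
1/(-1*(-47288)) = 1/47288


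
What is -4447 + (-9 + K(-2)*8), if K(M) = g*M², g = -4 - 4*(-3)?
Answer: -4200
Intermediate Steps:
g = 8 (g = -4 + 12 = 8)
K(M) = 8*M²
-4447 + (-9 + K(-2)*8) = -4447 + (-9 + (8*(-2)²)*8) = -4447 + (-9 + (8*4)*8) = -4447 + (-9 + 32*8) = -4447 + (-9 + 256) = -4447 + 247 = -4200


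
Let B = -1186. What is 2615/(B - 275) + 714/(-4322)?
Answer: -6172592/3157221 ≈ -1.9551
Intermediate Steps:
2615/(B - 275) + 714/(-4322) = 2615/(-1186 - 275) + 714/(-4322) = 2615/(-1461) + 714*(-1/4322) = 2615*(-1/1461) - 357/2161 = -2615/1461 - 357/2161 = -6172592/3157221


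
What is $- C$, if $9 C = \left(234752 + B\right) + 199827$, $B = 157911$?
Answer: $- \frac{592490}{9} \approx -65832.0$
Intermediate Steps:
$C = \frac{592490}{9}$ ($C = \frac{\left(234752 + 157911\right) + 199827}{9} = \frac{392663 + 199827}{9} = \frac{1}{9} \cdot 592490 = \frac{592490}{9} \approx 65832.0$)
$- C = \left(-1\right) \frac{592490}{9} = - \frac{592490}{9}$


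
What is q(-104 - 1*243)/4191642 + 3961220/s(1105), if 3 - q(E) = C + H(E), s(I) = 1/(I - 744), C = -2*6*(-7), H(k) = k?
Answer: 428146415749279/299403 ≈ 1.4300e+9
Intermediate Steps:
C = 84 (C = -12*(-7) = 84)
s(I) = 1/(-744 + I)
q(E) = -81 - E (q(E) = 3 - (84 + E) = 3 + (-84 - E) = -81 - E)
q(-104 - 1*243)/4191642 + 3961220/s(1105) = (-81 - (-104 - 1*243))/4191642 + 3961220/(1/(-744 + 1105)) = (-81 - (-104 - 243))*(1/4191642) + 3961220/(1/361) = (-81 - 1*(-347))*(1/4191642) + 3961220/(1/361) = (-81 + 347)*(1/4191642) + 3961220*361 = 266*(1/4191642) + 1430000420 = 19/299403 + 1430000420 = 428146415749279/299403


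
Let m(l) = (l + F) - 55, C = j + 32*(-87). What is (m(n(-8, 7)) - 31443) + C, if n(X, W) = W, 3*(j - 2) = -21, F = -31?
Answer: -34311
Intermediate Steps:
j = -5 (j = 2 + (1/3)*(-21) = 2 - 7 = -5)
C = -2789 (C = -5 + 32*(-87) = -5 - 2784 = -2789)
m(l) = -86 + l (m(l) = (l - 31) - 55 = (-31 + l) - 55 = -86 + l)
(m(n(-8, 7)) - 31443) + C = ((-86 + 7) - 31443) - 2789 = (-79 - 31443) - 2789 = -31522 - 2789 = -34311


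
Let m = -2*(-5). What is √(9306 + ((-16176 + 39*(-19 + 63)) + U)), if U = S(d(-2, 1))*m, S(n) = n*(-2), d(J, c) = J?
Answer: I*√5114 ≈ 71.512*I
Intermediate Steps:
m = 10
S(n) = -2*n
U = 40 (U = -2*(-2)*10 = 4*10 = 40)
√(9306 + ((-16176 + 39*(-19 + 63)) + U)) = √(9306 + ((-16176 + 39*(-19 + 63)) + 40)) = √(9306 + ((-16176 + 39*44) + 40)) = √(9306 + ((-16176 + 1716) + 40)) = √(9306 + (-14460 + 40)) = √(9306 - 14420) = √(-5114) = I*√5114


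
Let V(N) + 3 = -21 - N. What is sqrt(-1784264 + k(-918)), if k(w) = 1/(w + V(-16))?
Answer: I*sqrt(1529963558590)/926 ≈ 1335.8*I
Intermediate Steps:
V(N) = -24 - N (V(N) = -3 + (-21 - N) = -24 - N)
k(w) = 1/(-8 + w) (k(w) = 1/(w + (-24 - 1*(-16))) = 1/(w + (-24 + 16)) = 1/(w - 8) = 1/(-8 + w))
sqrt(-1784264 + k(-918)) = sqrt(-1784264 + 1/(-8 - 918)) = sqrt(-1784264 + 1/(-926)) = sqrt(-1784264 - 1/926) = sqrt(-1652228465/926) = I*sqrt(1529963558590)/926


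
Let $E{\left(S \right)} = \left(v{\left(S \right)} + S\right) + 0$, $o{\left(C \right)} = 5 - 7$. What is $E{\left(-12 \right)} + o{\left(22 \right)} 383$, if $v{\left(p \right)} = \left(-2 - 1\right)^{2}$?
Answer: $-769$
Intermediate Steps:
$o{\left(C \right)} = -2$
$v{\left(p \right)} = 9$ ($v{\left(p \right)} = \left(-3\right)^{2} = 9$)
$E{\left(S \right)} = 9 + S$ ($E{\left(S \right)} = \left(9 + S\right) + 0 = 9 + S$)
$E{\left(-12 \right)} + o{\left(22 \right)} 383 = \left(9 - 12\right) - 766 = -3 - 766 = -769$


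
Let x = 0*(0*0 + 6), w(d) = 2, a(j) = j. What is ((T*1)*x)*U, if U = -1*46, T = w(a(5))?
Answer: 0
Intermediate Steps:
T = 2
U = -46
x = 0 (x = 0*(0 + 6) = 0*6 = 0)
((T*1)*x)*U = ((2*1)*0)*(-46) = (2*0)*(-46) = 0*(-46) = 0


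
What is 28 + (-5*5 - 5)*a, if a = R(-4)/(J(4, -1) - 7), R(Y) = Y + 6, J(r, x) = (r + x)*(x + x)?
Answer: 424/13 ≈ 32.615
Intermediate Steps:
J(r, x) = 2*x*(r + x) (J(r, x) = (r + x)*(2*x) = 2*x*(r + x))
R(Y) = 6 + Y
a = -2/13 (a = (6 - 4)/(2*(-1)*(4 - 1) - 7) = 2/(2*(-1)*3 - 7) = 2/(-6 - 7) = 2/(-13) = 2*(-1/13) = -2/13 ≈ -0.15385)
28 + (-5*5 - 5)*a = 28 + (-5*5 - 5)*(-2/13) = 28 + (-25 - 5)*(-2/13) = 28 - 30*(-2/13) = 28 + 60/13 = 424/13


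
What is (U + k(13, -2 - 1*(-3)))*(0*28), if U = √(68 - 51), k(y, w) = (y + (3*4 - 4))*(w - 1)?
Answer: 0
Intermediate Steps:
k(y, w) = (-1 + w)*(8 + y) (k(y, w) = (y + (12 - 4))*(-1 + w) = (y + 8)*(-1 + w) = (8 + y)*(-1 + w) = (-1 + w)*(8 + y))
U = √17 ≈ 4.1231
(U + k(13, -2 - 1*(-3)))*(0*28) = (√17 + (-8 - 1*13 + 8*(-2 - 1*(-3)) + (-2 - 1*(-3))*13))*(0*28) = (√17 + (-8 - 13 + 8*(-2 + 3) + (-2 + 3)*13))*0 = (√17 + (-8 - 13 + 8*1 + 1*13))*0 = (√17 + (-8 - 13 + 8 + 13))*0 = (√17 + 0)*0 = √17*0 = 0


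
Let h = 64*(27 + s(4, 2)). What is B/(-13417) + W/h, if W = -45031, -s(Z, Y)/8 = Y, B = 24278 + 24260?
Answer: -638351679/9445568 ≈ -67.582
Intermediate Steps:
B = 48538
s(Z, Y) = -8*Y
h = 704 (h = 64*(27 - 8*2) = 64*(27 - 16) = 64*11 = 704)
B/(-13417) + W/h = 48538/(-13417) - 45031/704 = 48538*(-1/13417) - 45031*1/704 = -48538/13417 - 45031/704 = -638351679/9445568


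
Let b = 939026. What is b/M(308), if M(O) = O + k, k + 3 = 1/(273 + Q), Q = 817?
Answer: 1023538340/332451 ≈ 3078.8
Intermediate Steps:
k = -3269/1090 (k = -3 + 1/(273 + 817) = -3 + 1/1090 = -3269/1090 ≈ -2.9991)
M(O) = -3269/1090 + O (M(O) = O - 3269/1090 = -3269/1090 + O)
b/M(308) = 939026/(-3269/1090 + 308) = 939026/(332451/1090) = 939026*(1090/332451) = 1023538340/332451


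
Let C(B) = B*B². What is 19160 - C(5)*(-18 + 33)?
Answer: 17285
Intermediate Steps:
C(B) = B³
19160 - C(5)*(-18 + 33) = 19160 - 5³*(-18 + 33) = 19160 - 125*15 = 19160 - 1*1875 = 19160 - 1875 = 17285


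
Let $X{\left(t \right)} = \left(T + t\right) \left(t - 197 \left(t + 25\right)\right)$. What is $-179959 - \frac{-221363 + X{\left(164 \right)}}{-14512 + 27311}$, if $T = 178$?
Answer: $- \frac{2290396280}{12799} \approx -1.7895 \cdot 10^{5}$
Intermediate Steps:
$X{\left(t \right)} = \left(-4925 - 196 t\right) \left(178 + t\right)$ ($X{\left(t \right)} = \left(178 + t\right) \left(t - 197 \left(t + 25\right)\right) = \left(178 + t\right) \left(t - 197 \left(25 + t\right)\right) = \left(178 + t\right) \left(t - \left(4925 + 197 t\right)\right) = \left(178 + t\right) \left(-4925 - 196 t\right) = \left(-4925 - 196 t\right) \left(178 + t\right)$)
$-179959 - \frac{-221363 + X{\left(164 \right)}}{-14512 + 27311} = -179959 - \frac{-221363 - \left(7405982 + 5271616\right)}{-14512 + 27311} = -179959 - \frac{-221363 - 12677598}{12799} = -179959 - \left(-221363 - 12677598\right) \frac{1}{12799} = -179959 - \left(-12898961\right) \frac{1}{12799} = -179959 - - \frac{12898961}{12799} = -179959 + \frac{12898961}{12799} = - \frac{2290396280}{12799}$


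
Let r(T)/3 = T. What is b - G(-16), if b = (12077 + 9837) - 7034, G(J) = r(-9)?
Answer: 14907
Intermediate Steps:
r(T) = 3*T
G(J) = -27 (G(J) = 3*(-9) = -27)
b = 14880 (b = 21914 - 7034 = 14880)
b - G(-16) = 14880 - 1*(-27) = 14880 + 27 = 14907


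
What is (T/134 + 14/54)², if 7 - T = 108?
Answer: 3200521/13089924 ≈ 0.24450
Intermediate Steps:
T = -101 (T = 7 - 1*108 = 7 - 108 = -101)
(T/134 + 14/54)² = (-101/134 + 14/54)² = (-101*1/134 + 14*(1/54))² = (-101/134 + 7/27)² = (-1789/3618)² = 3200521/13089924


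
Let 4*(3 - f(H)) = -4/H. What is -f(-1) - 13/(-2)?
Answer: 9/2 ≈ 4.5000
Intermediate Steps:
f(H) = 3 + 1/H (f(H) = 3 - (-1)/H = 3 + 1/H)
-f(-1) - 13/(-2) = -(3 + 1/(-1)) - 13/(-2) = -(3 - 1) - 13*(-½) = -1*2 + 13/2 = -2 + 13/2 = 9/2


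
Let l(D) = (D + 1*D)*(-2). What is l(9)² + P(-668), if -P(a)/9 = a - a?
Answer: 1296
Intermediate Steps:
P(a) = 0 (P(a) = -9*(a - a) = -9*0 = 0)
l(D) = -4*D (l(D) = (D + D)*(-2) = (2*D)*(-2) = -4*D)
l(9)² + P(-668) = (-4*9)² + 0 = (-36)² + 0 = 1296 + 0 = 1296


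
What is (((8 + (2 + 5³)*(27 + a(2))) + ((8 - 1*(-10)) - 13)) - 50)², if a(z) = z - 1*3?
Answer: 10660225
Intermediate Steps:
a(z) = -3 + z (a(z) = z - 3 = -3 + z)
(((8 + (2 + 5³)*(27 + a(2))) + ((8 - 1*(-10)) - 13)) - 50)² = (((8 + (2 + 5³)*(27 + (-3 + 2))) + ((8 - 1*(-10)) - 13)) - 50)² = (((8 + (2 + 125)*(27 - 1)) + ((8 + 10) - 13)) - 50)² = (((8 + 127*26) + (18 - 13)) - 50)² = (((8 + 3302) + 5) - 50)² = ((3310 + 5) - 50)² = (3315 - 50)² = 3265² = 10660225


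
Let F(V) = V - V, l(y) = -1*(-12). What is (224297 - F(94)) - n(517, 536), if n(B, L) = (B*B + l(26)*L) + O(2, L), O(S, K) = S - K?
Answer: -48890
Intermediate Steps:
l(y) = 12
n(B, L) = 2 + B² + 11*L (n(B, L) = (B*B + 12*L) + (2 - L) = (B² + 12*L) + (2 - L) = 2 + B² + 11*L)
F(V) = 0
(224297 - F(94)) - n(517, 536) = (224297 - 1*0) - (2 + 517² + 11*536) = (224297 + 0) - (2 + 267289 + 5896) = 224297 - 1*273187 = 224297 - 273187 = -48890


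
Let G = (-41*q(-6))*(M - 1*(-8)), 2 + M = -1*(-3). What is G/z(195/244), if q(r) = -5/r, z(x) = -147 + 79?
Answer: 615/136 ≈ 4.5221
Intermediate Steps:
z(x) = -68
M = 1 (M = -2 - 1*(-3) = -2 + 3 = 1)
G = -615/2 (G = (-(-205)/(-6))*(1 - 1*(-8)) = (-(-205)*(-1)/6)*(1 + 8) = -41*⅚*9 = -205/6*9 = -615/2 ≈ -307.50)
G/z(195/244) = -615/2/(-68) = -615/2*(-1/68) = 615/136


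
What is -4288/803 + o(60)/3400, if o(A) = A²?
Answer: -58442/13651 ≈ -4.2812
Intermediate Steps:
-4288/803 + o(60)/3400 = -4288/803 + 60²/3400 = -4288*1/803 + 3600*(1/3400) = -4288/803 + 18/17 = -58442/13651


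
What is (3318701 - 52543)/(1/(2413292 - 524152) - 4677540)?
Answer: -6170229724120/8836527915599 ≈ -0.69826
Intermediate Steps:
(3318701 - 52543)/(1/(2413292 - 524152) - 4677540) = 3266158/(1/1889140 - 4677540) = 3266158/(-8836527915599/1889140) = 3266158*(-1889140/8836527915599) = -6170229724120/8836527915599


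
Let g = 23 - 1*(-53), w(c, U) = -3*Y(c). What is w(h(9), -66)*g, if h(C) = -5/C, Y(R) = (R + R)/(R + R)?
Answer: -228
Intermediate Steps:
Y(R) = 1 (Y(R) = (2*R)/((2*R)) = (2*R)*(1/(2*R)) = 1)
w(c, U) = -3 (w(c, U) = -3*1 = -3)
g = 76 (g = 23 + 53 = 76)
w(h(9), -66)*g = -3*76 = -228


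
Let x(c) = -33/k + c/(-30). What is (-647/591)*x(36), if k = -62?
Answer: 44643/61070 ≈ 0.73101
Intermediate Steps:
x(c) = 33/62 - c/30 (x(c) = -33/(-62) + c/(-30) = -33*(-1/62) + c*(-1/30) = 33/62 - c/30)
(-647/591)*x(36) = (-647/591)*(33/62 - 1/30*36) = (-647*1/591)*(33/62 - 6/5) = -647/591*(-207/310) = 44643/61070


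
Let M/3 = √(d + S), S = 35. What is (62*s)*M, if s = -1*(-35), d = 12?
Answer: 6510*√47 ≈ 44630.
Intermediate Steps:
M = 3*√47 (M = 3*√(12 + 35) = 3*√47 ≈ 20.567)
s = 35
(62*s)*M = (62*35)*(3*√47) = 2170*(3*√47) = 6510*√47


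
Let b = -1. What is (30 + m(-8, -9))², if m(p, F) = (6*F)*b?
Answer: 7056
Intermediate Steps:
m(p, F) = -6*F (m(p, F) = (6*F)*(-1) = -6*F)
(30 + m(-8, -9))² = (30 - 6*(-9))² = (30 + 54)² = 84² = 7056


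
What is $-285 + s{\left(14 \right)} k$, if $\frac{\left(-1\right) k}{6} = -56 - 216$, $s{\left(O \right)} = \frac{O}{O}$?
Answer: $1347$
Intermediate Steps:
$s{\left(O \right)} = 1$
$k = 1632$ ($k = - 6 \left(-56 - 216\right) = \left(-6\right) \left(-272\right) = 1632$)
$-285 + s{\left(14 \right)} k = -285 + 1 \cdot 1632 = -285 + 1632 = 1347$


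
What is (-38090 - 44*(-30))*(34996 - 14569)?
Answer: -751100790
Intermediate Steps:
(-38090 - 44*(-30))*(34996 - 14569) = (-38090 + 1320)*20427 = -36770*20427 = -751100790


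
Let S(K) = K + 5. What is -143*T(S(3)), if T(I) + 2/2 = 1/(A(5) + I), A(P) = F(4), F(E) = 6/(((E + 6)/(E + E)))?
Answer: 8437/64 ≈ 131.83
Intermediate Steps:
S(K) = 5 + K
F(E) = 12*E/(6 + E) (F(E) = 6/(((6 + E)/((2*E)))) = 6/(((6 + E)*(1/(2*E)))) = 6/(((6 + E)/(2*E))) = 6*(2*E/(6 + E)) = 12*E/(6 + E))
A(P) = 24/5 (A(P) = 12*4/(6 + 4) = 12*4/10 = 12*4*(1/10) = 24/5)
T(I) = -1 + 1/(24/5 + I)
-143*T(S(3)) = -143*(-19 - 5*(5 + 3))/(24 + 5*(5 + 3)) = -143*(-19 - 5*8)/(24 + 5*8) = -143*(-19 - 40)/(24 + 40) = -143*(-59)/64 = -143*(-59/64) = 8437/64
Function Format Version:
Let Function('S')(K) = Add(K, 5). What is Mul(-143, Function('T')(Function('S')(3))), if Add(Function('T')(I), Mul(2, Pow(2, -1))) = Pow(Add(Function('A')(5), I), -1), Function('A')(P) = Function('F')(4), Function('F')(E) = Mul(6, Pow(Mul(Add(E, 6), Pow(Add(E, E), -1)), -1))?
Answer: Rational(8437, 64) ≈ 131.83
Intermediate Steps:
Function('S')(K) = Add(5, K)
Function('F')(E) = Mul(12, E, Pow(Add(6, E), -1)) (Function('F')(E) = Mul(6, Pow(Mul(Add(6, E), Pow(Mul(2, E), -1)), -1)) = Mul(6, Pow(Mul(Add(6, E), Mul(Rational(1, 2), Pow(E, -1))), -1)) = Mul(6, Pow(Mul(Rational(1, 2), Pow(E, -1), Add(6, E)), -1)) = Mul(6, Mul(2, E, Pow(Add(6, E), -1))) = Mul(12, E, Pow(Add(6, E), -1)))
Function('A')(P) = Rational(24, 5) (Function('A')(P) = Mul(12, 4, Pow(Add(6, 4), -1)) = Mul(12, 4, Pow(10, -1)) = Mul(12, 4, Rational(1, 10)) = Rational(24, 5))
Function('T')(I) = Add(-1, Pow(Add(Rational(24, 5), I), -1))
Mul(-143, Function('T')(Function('S')(3))) = Mul(-143, Mul(Pow(Add(24, Mul(5, Add(5, 3))), -1), Add(-19, Mul(-5, Add(5, 3))))) = Mul(-143, Mul(Pow(Add(24, Mul(5, 8)), -1), Add(-19, Mul(-5, 8)))) = Mul(-143, Mul(Pow(Add(24, 40), -1), Add(-19, -40))) = Mul(-143, Mul(Pow(64, -1), -59)) = Mul(-143, Mul(Rational(1, 64), -59)) = Mul(-143, Rational(-59, 64)) = Rational(8437, 64)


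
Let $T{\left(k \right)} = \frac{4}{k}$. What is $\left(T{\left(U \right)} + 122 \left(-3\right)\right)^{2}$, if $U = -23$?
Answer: $\frac{70930084}{529} \approx 1.3408 \cdot 10^{5}$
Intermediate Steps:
$\left(T{\left(U \right)} + 122 \left(-3\right)\right)^{2} = \left(\frac{4}{-23} + 122 \left(-3\right)\right)^{2} = \left(4 \left(- \frac{1}{23}\right) - 366\right)^{2} = \left(- \frac{4}{23} - 366\right)^{2} = \left(- \frac{8422}{23}\right)^{2} = \frac{70930084}{529}$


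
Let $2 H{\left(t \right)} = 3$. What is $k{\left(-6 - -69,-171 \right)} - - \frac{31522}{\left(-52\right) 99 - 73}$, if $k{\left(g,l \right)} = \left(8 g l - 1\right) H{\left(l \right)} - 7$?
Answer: $- \frac{1350051793}{10442} \approx -1.2929 \cdot 10^{5}$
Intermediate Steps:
$H{\left(t \right)} = \frac{3}{2}$ ($H{\left(t \right)} = \frac{1}{2} \cdot 3 = \frac{3}{2}$)
$k{\left(g,l \right)} = - \frac{17}{2} + 12 g l$ ($k{\left(g,l \right)} = \left(8 g l - 1\right) \frac{3}{2} - 7 = \left(-1 + 8 g l\right) \frac{3}{2} - 7 = \left(- \frac{3}{2} + 12 g l\right) - 7 = - \frac{17}{2} + 12 g l$)
$k{\left(-6 - -69,-171 \right)} - - \frac{31522}{\left(-52\right) 99 - 73} = \left(- \frac{17}{2} + 12 \left(-6 - -69\right) \left(-171\right)\right) - - \frac{31522}{\left(-52\right) 99 - 73} = \left(- \frac{17}{2} + 12 \left(-6 + 69\right) \left(-171\right)\right) - - \frac{31522}{-5148 - 73} = \left(- \frac{17}{2} + 12 \cdot 63 \left(-171\right)\right) - - \frac{31522}{-5221} = \left(- \frac{17}{2} - 129276\right) - \left(-31522\right) \left(- \frac{1}{5221}\right) = - \frac{258569}{2} - \frac{31522}{5221} = - \frac{1350051793}{10442}$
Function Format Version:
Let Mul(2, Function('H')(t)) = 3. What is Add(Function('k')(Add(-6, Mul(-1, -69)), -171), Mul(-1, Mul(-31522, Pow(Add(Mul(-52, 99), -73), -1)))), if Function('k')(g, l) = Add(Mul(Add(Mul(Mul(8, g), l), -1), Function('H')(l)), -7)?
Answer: Rational(-1350051793, 10442) ≈ -1.2929e+5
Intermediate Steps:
Function('H')(t) = Rational(3, 2) (Function('H')(t) = Mul(Rational(1, 2), 3) = Rational(3, 2))
Function('k')(g, l) = Add(Rational(-17, 2), Mul(12, g, l)) (Function('k')(g, l) = Add(Mul(Add(Mul(Mul(8, g), l), -1), Rational(3, 2)), -7) = Add(Mul(Add(Mul(8, g, l), -1), Rational(3, 2)), -7) = Add(Mul(Add(-1, Mul(8, g, l)), Rational(3, 2)), -7) = Add(Add(Rational(-3, 2), Mul(12, g, l)), -7) = Add(Rational(-17, 2), Mul(12, g, l)))
Add(Function('k')(Add(-6, Mul(-1, -69)), -171), Mul(-1, Mul(-31522, Pow(Add(Mul(-52, 99), -73), -1)))) = Add(Add(Rational(-17, 2), Mul(12, Add(-6, Mul(-1, -69)), -171)), Mul(-1, Mul(-31522, Pow(Add(Mul(-52, 99), -73), -1)))) = Add(Add(Rational(-17, 2), Mul(12, Add(-6, 69), -171)), Mul(-1, Mul(-31522, Pow(Add(-5148, -73), -1)))) = Add(Add(Rational(-17, 2), Mul(12, 63, -171)), Mul(-1, Mul(-31522, Pow(-5221, -1)))) = Add(Add(Rational(-17, 2), -129276), Mul(-1, Mul(-31522, Rational(-1, 5221)))) = Add(Rational(-258569, 2), Mul(-1, Rational(31522, 5221))) = Add(Rational(-258569, 2), Rational(-31522, 5221)) = Rational(-1350051793, 10442)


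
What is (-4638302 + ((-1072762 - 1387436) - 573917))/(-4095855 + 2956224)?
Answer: 7672417/1139631 ≈ 6.7324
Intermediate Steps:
(-4638302 + ((-1072762 - 1387436) - 573917))/(-4095855 + 2956224) = (-4638302 + (-2460198 - 573917))/(-1139631) = (-4638302 - 3034115)*(-1/1139631) = -7672417*(-1/1139631) = 7672417/1139631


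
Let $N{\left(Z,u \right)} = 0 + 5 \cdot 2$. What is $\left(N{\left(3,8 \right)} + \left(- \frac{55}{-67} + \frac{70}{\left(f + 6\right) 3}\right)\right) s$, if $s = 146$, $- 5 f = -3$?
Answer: $\frac{13902850}{6633} \approx 2096.0$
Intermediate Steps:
$f = \frac{3}{5}$ ($f = \left(- \frac{1}{5}\right) \left(-3\right) = \frac{3}{5} \approx 0.6$)
$N{\left(Z,u \right)} = 10$ ($N{\left(Z,u \right)} = 0 + 10 = 10$)
$\left(N{\left(3,8 \right)} + \left(- \frac{55}{-67} + \frac{70}{\left(f + 6\right) 3}\right)\right) s = \left(10 - \left(- \frac{55}{67} - 70 \frac{1}{3 \left(\frac{3}{5} + 6\right)}\right)\right) 146 = \left(10 - \left(- \frac{55}{67} - \frac{70}{\frac{33}{5} \cdot 3}\right)\right) 146 = \left(10 + \left(\frac{55}{67} + \frac{70}{\frac{99}{5}}\right)\right) 146 = \left(10 + \left(\frac{55}{67} + 70 \cdot \frac{5}{99}\right)\right) 146 = \left(10 + \left(\frac{55}{67} + \frac{350}{99}\right)\right) 146 = \left(10 + \frac{28895}{6633}\right) 146 = \frac{95225}{6633} \cdot 146 = \frac{13902850}{6633}$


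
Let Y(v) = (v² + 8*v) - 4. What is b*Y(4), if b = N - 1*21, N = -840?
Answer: -37884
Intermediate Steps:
Y(v) = -4 + v² + 8*v
b = -861 (b = -840 - 1*21 = -840 - 21 = -861)
b*Y(4) = -861*(-4 + 4² + 8*4) = -861*(-4 + 16 + 32) = -861*44 = -37884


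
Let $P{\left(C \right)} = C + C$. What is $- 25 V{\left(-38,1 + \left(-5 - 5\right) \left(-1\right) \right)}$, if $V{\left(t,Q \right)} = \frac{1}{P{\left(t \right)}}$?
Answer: $\frac{25}{76} \approx 0.32895$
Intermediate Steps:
$P{\left(C \right)} = 2 C$
$V{\left(t,Q \right)} = \frac{1}{2 t}$
$- 25 V{\left(-38,1 + \left(-5 - 5\right) \left(-1\right) \right)} = - 25 \frac{1}{2 \left(-38\right)} = - 25 \cdot \frac{1}{2} \left(- \frac{1}{38}\right) = \left(-25\right) \left(- \frac{1}{76}\right) = \frac{25}{76}$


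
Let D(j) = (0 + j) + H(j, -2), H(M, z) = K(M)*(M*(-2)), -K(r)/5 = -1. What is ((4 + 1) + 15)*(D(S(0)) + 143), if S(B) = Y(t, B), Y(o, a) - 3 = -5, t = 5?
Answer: 3220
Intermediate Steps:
K(r) = 5 (K(r) = -5*(-1) = 5)
Y(o, a) = -2 (Y(o, a) = 3 - 5 = -2)
H(M, z) = -10*M (H(M, z) = 5*(M*(-2)) = 5*(-2*M) = -10*M)
S(B) = -2
D(j) = -9*j (D(j) = (0 + j) - 10*j = j - 10*j = -9*j)
((4 + 1) + 15)*(D(S(0)) + 143) = ((4 + 1) + 15)*(-9*(-2) + 143) = (5 + 15)*(18 + 143) = 20*161 = 3220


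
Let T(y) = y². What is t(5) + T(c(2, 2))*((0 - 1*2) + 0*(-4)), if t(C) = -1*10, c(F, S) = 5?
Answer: -60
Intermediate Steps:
t(C) = -10
t(5) + T(c(2, 2))*((0 - 1*2) + 0*(-4)) = -10 + 5²*((0 - 1*2) + 0*(-4)) = -10 + 25*((0 - 2) + 0) = -10 + 25*(-2 + 0) = -10 + 25*(-2) = -10 - 50 = -60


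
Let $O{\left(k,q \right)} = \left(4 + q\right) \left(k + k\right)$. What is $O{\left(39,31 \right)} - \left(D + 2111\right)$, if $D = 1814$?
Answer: $-1195$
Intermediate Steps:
$O{\left(k,q \right)} = 2 k \left(4 + q\right)$ ($O{\left(k,q \right)} = \left(4 + q\right) 2 k = 2 k \left(4 + q\right)$)
$O{\left(39,31 \right)} - \left(D + 2111\right) = 2 \cdot 39 \left(4 + 31\right) - \left(1814 + 2111\right) = 2 \cdot 39 \cdot 35 - 3925 = 2730 - 3925 = -1195$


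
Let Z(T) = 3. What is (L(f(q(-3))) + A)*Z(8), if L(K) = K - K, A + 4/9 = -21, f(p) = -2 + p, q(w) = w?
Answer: -193/3 ≈ -64.333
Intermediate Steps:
A = -193/9 (A = -4/9 - 21 = -193/9 ≈ -21.444)
L(K) = 0
(L(f(q(-3))) + A)*Z(8) = (0 - 193/9)*3 = -193/9*3 = -193/3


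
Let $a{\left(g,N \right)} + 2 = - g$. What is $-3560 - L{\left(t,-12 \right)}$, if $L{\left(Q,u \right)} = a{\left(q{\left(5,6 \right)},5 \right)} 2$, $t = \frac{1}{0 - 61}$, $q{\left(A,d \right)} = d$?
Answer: $-3544$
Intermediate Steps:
$t = - \frac{1}{61}$ ($t = \frac{1}{-61} = - \frac{1}{61} \approx -0.016393$)
$a{\left(g,N \right)} = -2 - g$
$L{\left(Q,u \right)} = -16$ ($L{\left(Q,u \right)} = \left(-2 - 6\right) 2 = \left(-8\right) 2 = -16$)
$-3560 - L{\left(t,-12 \right)} = -3560 - -16 = -3560 + 16 = -3544$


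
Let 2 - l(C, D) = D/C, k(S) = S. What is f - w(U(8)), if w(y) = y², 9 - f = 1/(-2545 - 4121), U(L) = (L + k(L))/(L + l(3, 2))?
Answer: 1979851/326634 ≈ 6.0614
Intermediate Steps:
l(C, D) = 2 - D/C
U(L) = 2*L/(4/3 + L) (U(L) = (L + L)/(L + (2 - 1*2/3)) = (2*L)/(L + (2 - 1*2*⅓)) = (2*L)/(L + (2 - ⅔)) = (2*L)/(L + 4/3) = (2*L)/(4/3 + L) = 2*L/(4/3 + L))
f = 59995/6666 (f = 9 - 1/(-2545 - 4121) = 9 - 1/(-6666) = 9 - 1*(-1/6666) = 9 + 1/6666 = 59995/6666 ≈ 9.0002)
f - w(U(8)) = 59995/6666 - (6*8/(4 + 3*8))² = 59995/6666 - (6*8/(4 + 24))² = 59995/6666 - (6*8/28)² = 59995/6666 - (6*8*(1/28))² = 59995/6666 - (12/7)² = 59995/6666 - 1*144/49 = 59995/6666 - 144/49 = 1979851/326634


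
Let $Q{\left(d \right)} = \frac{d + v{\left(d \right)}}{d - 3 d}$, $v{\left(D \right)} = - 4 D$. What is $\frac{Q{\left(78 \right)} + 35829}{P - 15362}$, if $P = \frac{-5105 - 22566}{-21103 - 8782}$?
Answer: $- \frac{2141588985}{918131398} \approx -2.3326$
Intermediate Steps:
$P = \frac{27671}{29885}$ ($P = - \frac{27671}{-29885} = \left(-27671\right) \left(- \frac{1}{29885}\right) = \frac{27671}{29885} \approx 0.92592$)
$Q{\left(d \right)} = \frac{3}{2}$ ($Q{\left(d \right)} = \frac{d - 4 d}{d - 3 d} = \frac{\left(-3\right) d}{\left(-2\right) d} = - 3 d \left(- \frac{1}{2 d}\right) = \frac{3}{2}$)
$\frac{Q{\left(78 \right)} + 35829}{P - 15362} = \frac{\frac{3}{2} + 35829}{\frac{27671}{29885} - 15362} = \frac{71661}{2 \left(- \frac{459065699}{29885}\right)} = \frac{71661}{2} \left(- \frac{29885}{459065699}\right) = - \frac{2141588985}{918131398}$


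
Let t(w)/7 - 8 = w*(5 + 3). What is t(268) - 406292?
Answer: -391228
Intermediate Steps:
t(w) = 56 + 56*w (t(w) = 56 + 7*(w*(5 + 3)) = 56 + 7*(w*8) = 56 + 7*(8*w) = 56 + 56*w)
t(268) - 406292 = (56 + 56*268) - 406292 = (56 + 15008) - 406292 = 15064 - 406292 = -391228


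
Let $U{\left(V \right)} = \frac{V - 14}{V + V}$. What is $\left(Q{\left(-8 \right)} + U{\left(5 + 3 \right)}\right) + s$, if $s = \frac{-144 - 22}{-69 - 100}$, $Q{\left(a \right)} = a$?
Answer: $- \frac{9995}{1352} \approx -7.3928$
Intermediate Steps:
$U{\left(V \right)} = \frac{-14 + V}{2 V}$
$s = \frac{166}{169}$ ($s = \frac{-144 - 22}{-169} = \left(-166\right) \left(- \frac{1}{169}\right) = \frac{166}{169} \approx 0.98225$)
$\left(Q{\left(-8 \right)} + U{\left(5 + 3 \right)}\right) + s = \left(-8 + \frac{-14 + \left(5 + 3\right)}{2 \left(5 + 3\right)}\right) + \frac{166}{169} = \left(-8 + \frac{-14 + 8}{2 \cdot 8}\right) + \frac{166}{169} = \left(-8 + \frac{1}{2} \cdot \frac{1}{8} \left(-6\right)\right) + \frac{166}{169} = \left(-8 - \frac{3}{8}\right) + \frac{166}{169} = - \frac{67}{8} + \frac{166}{169} = - \frac{9995}{1352}$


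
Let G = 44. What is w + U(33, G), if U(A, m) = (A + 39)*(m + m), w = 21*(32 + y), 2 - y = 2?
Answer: 7008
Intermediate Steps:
y = 0 (y = 2 - 1*2 = 2 - 2 = 0)
w = 672 (w = 21*(32 + 0) = 21*32 = 672)
U(A, m) = 2*m*(39 + A) (U(A, m) = (39 + A)*(2*m) = 2*m*(39 + A))
w + U(33, G) = 672 + 2*44*(39 + 33) = 672 + 2*44*72 = 672 + 6336 = 7008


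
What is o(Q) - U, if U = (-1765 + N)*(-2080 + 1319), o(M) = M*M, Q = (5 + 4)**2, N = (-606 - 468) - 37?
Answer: -2182075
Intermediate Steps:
N = -1111 (N = -1074 - 37 = -1111)
Q = 81 (Q = 9**2 = 81)
o(M) = M**2
U = 2188636 (U = (-1765 - 1111)*(-2080 + 1319) = -2876*(-761) = 2188636)
o(Q) - U = 81**2 - 1*2188636 = 6561 - 2188636 = -2182075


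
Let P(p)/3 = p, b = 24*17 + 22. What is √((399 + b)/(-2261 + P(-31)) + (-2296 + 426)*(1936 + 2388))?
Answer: I*√44806418169546/2354 ≈ 2843.6*I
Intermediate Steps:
b = 430 (b = 408 + 22 = 430)
P(p) = 3*p
√((399 + b)/(-2261 + P(-31)) + (-2296 + 426)*(1936 + 2388)) = √((399 + 430)/(-2261 + 3*(-31)) + (-2296 + 426)*(1936 + 2388)) = √(829/(-2261 - 93) - 1870*4324) = √(829/(-2354) - 8085880) = √(829*(-1/2354) - 8085880) = √(-829/2354 - 8085880) = √(-19034162349/2354) = I*√44806418169546/2354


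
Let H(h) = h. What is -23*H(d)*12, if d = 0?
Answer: 0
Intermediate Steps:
-23*H(d)*12 = -23*0*12 = 0*12 = 0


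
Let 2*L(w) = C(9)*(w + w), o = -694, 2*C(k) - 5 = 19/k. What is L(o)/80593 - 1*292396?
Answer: -212085659660/725337 ≈ -2.9240e+5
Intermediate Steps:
C(k) = 5/2 + 19/(2*k) (C(k) = 5/2 + (19/k)/2 = 5/2 + 19/(2*k))
L(w) = 32*w/9 (L(w) = (((½)*(19 + 5*9)/9)*(w + w))/2 = (((½)*(⅑)*(19 + 45))*(2*w))/2 = (((½)*(⅑)*64)*(2*w))/2 = (32*(2*w)/9)/2 = (64*w/9)/2 = 32*w/9)
L(o)/80593 - 1*292396 = ((32/9)*(-694))/80593 - 1*292396 = -22208/9*1/80593 - 292396 = -22208/725337 - 292396 = -212085659660/725337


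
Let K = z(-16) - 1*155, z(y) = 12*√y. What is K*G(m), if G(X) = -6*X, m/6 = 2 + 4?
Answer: 33480 - 10368*I ≈ 33480.0 - 10368.0*I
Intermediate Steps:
K = -155 + 48*I (K = 12*√(-16) - 1*155 = 12*(4*I) - 155 = 48*I - 155 = -155 + 48*I ≈ -155.0 + 48.0*I)
m = 36 (m = 6*(2 + 4) = 6*6 = 36)
K*G(m) = (-155 + 48*I)*(-6*36) = (-155 + 48*I)*(-216) = 33480 - 10368*I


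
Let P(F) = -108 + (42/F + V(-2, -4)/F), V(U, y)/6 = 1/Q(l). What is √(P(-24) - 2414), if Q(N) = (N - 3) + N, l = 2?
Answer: 2*I*√631 ≈ 50.239*I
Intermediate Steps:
Q(N) = -3 + 2*N (Q(N) = (-3 + N) + N = -3 + 2*N)
V(U, y) = 6 (V(U, y) = 6/(-3 + 2*2) = 6/(-3 + 4) = 6/1 = 6*1 = 6)
P(F) = -108 + 48/F (P(F) = -108 + (42/F + 6/F) = -108 + 48/F)
√(P(-24) - 2414) = √((-108 + 48/(-24)) - 2414) = √((-108 + 48*(-1/24)) - 2414) = √((-108 - 2) - 2414) = √(-110 - 2414) = √(-2524) = 2*I*√631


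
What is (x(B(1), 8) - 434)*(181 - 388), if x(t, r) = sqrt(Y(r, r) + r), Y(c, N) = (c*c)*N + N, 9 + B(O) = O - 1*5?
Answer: 89838 - 828*sqrt(33) ≈ 85082.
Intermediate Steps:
B(O) = -14 + O (B(O) = -9 + (O - 1*5) = -9 + (O - 5) = -9 + (-5 + O) = -14 + O)
Y(c, N) = N + N*c**2 (Y(c, N) = c**2*N + N = N*c**2 + N = N + N*c**2)
x(t, r) = sqrt(r + r*(1 + r**2)) (x(t, r) = sqrt(r*(1 + r**2) + r) = sqrt(r + r*(1 + r**2)))
(x(B(1), 8) - 434)*(181 - 388) = (sqrt(8*(2 + 8**2)) - 434)*(181 - 388) = (sqrt(8*(2 + 64)) - 434)*(-207) = (sqrt(8*66) - 434)*(-207) = (sqrt(528) - 434)*(-207) = (4*sqrt(33) - 434)*(-207) = (-434 + 4*sqrt(33))*(-207) = 89838 - 828*sqrt(33)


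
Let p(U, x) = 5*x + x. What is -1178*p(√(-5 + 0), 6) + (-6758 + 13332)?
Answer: -35834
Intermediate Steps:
p(U, x) = 6*x
-1178*p(√(-5 + 0), 6) + (-6758 + 13332) = -7068*6 + (-6758 + 13332) = -1178*36 + 6574 = -42408 + 6574 = -35834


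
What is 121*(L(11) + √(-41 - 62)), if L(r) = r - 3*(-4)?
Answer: 2783 + 121*I*√103 ≈ 2783.0 + 1228.0*I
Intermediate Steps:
L(r) = 12 + r (L(r) = r + 12 = 12 + r)
121*(L(11) + √(-41 - 62)) = 121*((12 + 11) + √(-41 - 62)) = 121*(23 + √(-103)) = 121*(23 + I*√103) = 2783 + 121*I*√103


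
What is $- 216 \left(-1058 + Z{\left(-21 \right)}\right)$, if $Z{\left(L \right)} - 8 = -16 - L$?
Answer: $225720$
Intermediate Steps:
$Z{\left(L \right)} = -8 - L$ ($Z{\left(L \right)} = 8 - \left(16 + L\right) = -8 - L$)
$- 216 \left(-1058 + Z{\left(-21 \right)}\right) = - 216 \left(-1058 - -13\right) = - 216 \left(-1058 + \left(-8 + 21\right)\right) = - 216 \left(-1058 + 13\right) = \left(-216\right) \left(-1045\right) = 225720$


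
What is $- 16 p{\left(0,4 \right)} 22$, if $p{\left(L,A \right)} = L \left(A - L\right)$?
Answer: $0$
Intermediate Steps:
$- 16 p{\left(0,4 \right)} 22 = - 16 \cdot 0 \left(4 - 0\right) 22 = - 16 \cdot 0 \left(4 + 0\right) 22 = - 16 \cdot 0 \cdot 4 \cdot 22 = \left(-16\right) 0 \cdot 22 = 0 \cdot 22 = 0$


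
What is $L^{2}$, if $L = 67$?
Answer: $4489$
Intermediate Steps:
$L^{2} = 67^{2} = 4489$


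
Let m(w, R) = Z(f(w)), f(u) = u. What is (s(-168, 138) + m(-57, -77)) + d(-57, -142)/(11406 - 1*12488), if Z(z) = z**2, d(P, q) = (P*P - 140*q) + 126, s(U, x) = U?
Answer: 3310387/1082 ≈ 3059.5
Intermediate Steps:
d(P, q) = 126 + P**2 - 140*q (d(P, q) = (P**2 - 140*q) + 126 = 126 + P**2 - 140*q)
m(w, R) = w**2
(s(-168, 138) + m(-57, -77)) + d(-57, -142)/(11406 - 1*12488) = (-168 + (-57)**2) + (126 + (-57)**2 - 140*(-142))/(11406 - 1*12488) = (-168 + 3249) + (126 + 3249 + 19880)/(11406 - 12488) = 3081 + 23255/(-1082) = 3081 + 23255*(-1/1082) = 3081 - 23255/1082 = 3310387/1082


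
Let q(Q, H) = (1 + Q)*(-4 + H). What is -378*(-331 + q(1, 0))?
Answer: 128142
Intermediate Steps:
-378*(-331 + q(1, 0)) = -378*(-331 + (-4 + 0 - 4*1 + 0*1)) = -378*(-331 + (-4 + 0 - 4 + 0)) = -378*(-331 - 8) = -378*(-339) = 128142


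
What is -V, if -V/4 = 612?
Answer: 2448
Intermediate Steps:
V = -2448 (V = -4*612 = -2448)
-V = -1*(-2448) = 2448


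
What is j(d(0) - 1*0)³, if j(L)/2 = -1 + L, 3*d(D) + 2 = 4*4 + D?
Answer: 10648/27 ≈ 394.37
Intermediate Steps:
d(D) = 14/3 + D/3 (d(D) = -⅔ + (4*4 + D)/3 = -⅔ + (16 + D)/3 = -⅔ + (16/3 + D/3) = 14/3 + D/3)
j(L) = -2 + 2*L (j(L) = 2*(-1 + L) = -2 + 2*L)
j(d(0) - 1*0)³ = (-2 + 2*((14/3 + (⅓)*0) - 1*0))³ = (-2 + 2*((14/3 + 0) + 0))³ = (-2 + 2*(14/3 + 0))³ = (-2 + 2*(14/3))³ = (-2 + 28/3)³ = (22/3)³ = 10648/27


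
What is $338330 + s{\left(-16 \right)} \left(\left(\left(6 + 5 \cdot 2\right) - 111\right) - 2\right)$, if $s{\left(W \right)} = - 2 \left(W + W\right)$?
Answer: $332122$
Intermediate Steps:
$s{\left(W \right)} = - 4 W$ ($s{\left(W \right)} = - 2 \cdot 2 W = - 4 W$)
$338330 + s{\left(-16 \right)} \left(\left(\left(6 + 5 \cdot 2\right) - 111\right) - 2\right) = 338330 + \left(-4\right) \left(-16\right) \left(\left(\left(6 + 5 \cdot 2\right) - 111\right) - 2\right) = 338330 + 64 \left(\left(\left(6 + 10\right) - 111\right) - 2\right) = 338330 + 64 \left(\left(16 - 111\right) - 2\right) = 338330 + 64 \left(-95 - 2\right) = 338330 + 64 \left(-97\right) = 338330 - 6208 = 332122$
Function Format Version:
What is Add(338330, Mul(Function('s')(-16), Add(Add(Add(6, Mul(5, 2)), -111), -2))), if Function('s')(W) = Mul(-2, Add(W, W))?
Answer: 332122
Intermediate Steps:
Function('s')(W) = Mul(-4, W) (Function('s')(W) = Mul(-2, Mul(2, W)) = Mul(-4, W))
Add(338330, Mul(Function('s')(-16), Add(Add(Add(6, Mul(5, 2)), -111), -2))) = Add(338330, Mul(Mul(-4, -16), Add(Add(Add(6, Mul(5, 2)), -111), -2))) = Add(338330, Mul(64, Add(Add(Add(6, 10), -111), -2))) = Add(338330, Mul(64, Add(Add(16, -111), -2))) = Add(338330, Mul(64, Add(-95, -2))) = Add(338330, Mul(64, -97)) = Add(338330, -6208) = 332122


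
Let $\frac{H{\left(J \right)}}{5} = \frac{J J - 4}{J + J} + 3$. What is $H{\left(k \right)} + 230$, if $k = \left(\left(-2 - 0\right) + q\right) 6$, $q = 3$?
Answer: $\frac{775}{3} \approx 258.33$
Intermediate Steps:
$k = 6$ ($k = \left(\left(-2 - 0\right) + 3\right) 6 = \left(\left(-2 + 0\right) + 3\right) 6 = \left(-2 + 3\right) 6 = 1 \cdot 6 = 6$)
$H{\left(J \right)} = 15 + \frac{5 \left(-4 + J^{2}\right)}{2 J}$ ($H{\left(J \right)} = 5 \left(\frac{J J - 4}{J + J} + 3\right) = 5 \left(\frac{J^{2} - 4}{2 J} + 3\right) = 5 \left(\left(-4 + J^{2}\right) \frac{1}{2 J} + 3\right) = 5 \left(\frac{-4 + J^{2}}{2 J} + 3\right) = 5 \left(3 + \frac{-4 + J^{2}}{2 J}\right) = 15 + \frac{5 \left(-4 + J^{2}\right)}{2 J}$)
$H{\left(k \right)} + 230 = \left(15 - \frac{10}{6} + \frac{5}{2} \cdot 6\right) + 230 = \left(15 - \frac{5}{3} + 15\right) + 230 = \frac{85}{3} + 230 = \frac{775}{3}$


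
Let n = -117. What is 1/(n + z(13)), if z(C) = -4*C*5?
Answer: -1/377 ≈ -0.0026525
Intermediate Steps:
z(C) = -20*C
1/(n + z(13)) = 1/(-117 - 20*13) = 1/(-117 - 260) = 1/(-377) = -1/377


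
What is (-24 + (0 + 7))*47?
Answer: -799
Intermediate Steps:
(-24 + (0 + 7))*47 = (-24 + 7)*47 = -17*47 = -799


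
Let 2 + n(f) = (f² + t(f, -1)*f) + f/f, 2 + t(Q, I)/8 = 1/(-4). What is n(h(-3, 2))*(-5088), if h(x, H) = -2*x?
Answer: 371424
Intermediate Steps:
t(Q, I) = -18 (t(Q, I) = -16 + 8/(-4) = -16 + 8*(-¼) = -16 - 2 = -18)
n(f) = -1 + f² - 18*f (n(f) = -2 + ((f² - 18*f) + f/f) = -2 + ((f² - 18*f) + 1) = -2 + (1 + f² - 18*f) = -1 + f² - 18*f)
n(h(-3, 2))*(-5088) = (-1 + (-2*(-3))² - (-36)*(-3))*(-5088) = (-1 + 6² - 18*6)*(-5088) = (-1 + 36 - 108)*(-5088) = -73*(-5088) = 371424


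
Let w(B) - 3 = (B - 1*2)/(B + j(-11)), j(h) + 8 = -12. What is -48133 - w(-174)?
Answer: -4669280/97 ≈ -48137.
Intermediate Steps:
j(h) = -20 (j(h) = -8 - 12 = -20)
w(B) = 3 + (-2 + B)/(-20 + B) (w(B) = 3 + (B - 1*2)/(B - 20) = 3 + (B - 2)/(-20 + B) = 3 + (-2 + B)/(-20 + B))
-48133 - w(-174) = -48133 - 2*(-31 + 2*(-174))/(-20 - 174) = -48133 - 2*(-31 - 348)/(-194) = -48133 - 2*(-1)*(-379)/194 = -48133 - 1*379/97 = -48133 - 379/97 = -4669280/97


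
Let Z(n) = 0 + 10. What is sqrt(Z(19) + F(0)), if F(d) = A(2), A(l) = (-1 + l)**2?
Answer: sqrt(11) ≈ 3.3166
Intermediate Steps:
Z(n) = 10
F(d) = 1 (F(d) = (-1 + 2)**2 = 1**2 = 1)
sqrt(Z(19) + F(0)) = sqrt(10 + 1) = sqrt(11)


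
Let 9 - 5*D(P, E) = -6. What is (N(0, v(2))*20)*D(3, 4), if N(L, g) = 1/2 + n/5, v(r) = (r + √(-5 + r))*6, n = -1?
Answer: 18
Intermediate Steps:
D(P, E) = 3 (D(P, E) = 9/5 - ⅕*(-6) = 9/5 + 6/5 = 3)
v(r) = 6*r + 6*√(-5 + r)
N(L, g) = 3/10 (N(L, g) = 1/2 - 1/5 = 1*(½) - 1*⅕ = ½ - ⅕ = 3/10)
(N(0, v(2))*20)*D(3, 4) = ((3/10)*20)*3 = 6*3 = 18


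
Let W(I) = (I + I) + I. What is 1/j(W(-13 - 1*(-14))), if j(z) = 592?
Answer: 1/592 ≈ 0.0016892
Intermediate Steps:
W(I) = 3*I (W(I) = 2*I + I = 3*I)
1/j(W(-13 - 1*(-14))) = 1/592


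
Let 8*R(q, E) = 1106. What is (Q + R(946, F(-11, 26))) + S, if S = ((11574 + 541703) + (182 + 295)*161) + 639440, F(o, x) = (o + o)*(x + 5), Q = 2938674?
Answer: 16833305/4 ≈ 4.2083e+6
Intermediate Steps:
F(o, x) = 2*o*(5 + x) (F(o, x) = (2*o)*(5 + x) = 2*o*(5 + x))
R(q, E) = 553/4 (R(q, E) = (⅛)*1106 = 553/4)
S = 1269514 (S = (553277 + 477*161) + 639440 = (553277 + 76797) + 639440 = 630074 + 639440 = 1269514)
(Q + R(946, F(-11, 26))) + S = (2938674 + 553/4) + 1269514 = 11755249/4 + 1269514 = 16833305/4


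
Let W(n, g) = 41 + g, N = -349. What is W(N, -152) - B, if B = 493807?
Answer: -493918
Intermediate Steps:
W(N, -152) - B = (41 - 152) - 1*493807 = -111 - 493807 = -493918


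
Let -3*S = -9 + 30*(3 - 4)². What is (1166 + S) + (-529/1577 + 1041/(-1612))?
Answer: 2943827311/2542124 ≈ 1158.0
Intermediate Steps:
S = -7 (S = -(-9 + 30*(3 - 4)²)/3 = -(-9 + 30*(-1)²)/3 = -(-9 + 30*1)/3 = -(-9 + 30)/3 = -⅓*21 = -7)
(1166 + S) + (-529/1577 + 1041/(-1612)) = (1166 - 7) + (-529/1577 + 1041/(-1612)) = 1159 + (-529*1/1577 + 1041*(-1/1612)) = 1159 + (-529/1577 - 1041/1612) = 1159 - 2494405/2542124 = 2943827311/2542124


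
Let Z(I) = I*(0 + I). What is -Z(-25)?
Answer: -625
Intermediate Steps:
Z(I) = I² (Z(I) = I*I = I²)
-Z(-25) = -1*(-25)² = -1*625 = -625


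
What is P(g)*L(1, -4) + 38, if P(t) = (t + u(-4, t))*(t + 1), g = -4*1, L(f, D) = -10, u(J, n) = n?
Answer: -202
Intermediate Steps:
g = -4
P(t) = 2*t*(1 + t) (P(t) = (t + t)*(t + 1) = (2*t)*(1 + t) = 2*t*(1 + t))
P(g)*L(1, -4) + 38 = (2*(-4)*(1 - 4))*(-10) + 38 = (2*(-4)*(-3))*(-10) + 38 = 24*(-10) + 38 = -240 + 38 = -202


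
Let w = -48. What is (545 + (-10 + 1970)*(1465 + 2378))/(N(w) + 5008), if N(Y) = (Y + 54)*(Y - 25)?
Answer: 1506565/914 ≈ 1648.3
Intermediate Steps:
N(Y) = (-25 + Y)*(54 + Y) (N(Y) = (54 + Y)*(-25 + Y) = (-25 + Y)*(54 + Y))
(545 + (-10 + 1970)*(1465 + 2378))/(N(w) + 5008) = (545 + (-10 + 1970)*(1465 + 2378))/((-1350 + (-48)² + 29*(-48)) + 5008) = (545 + 1960*3843)/((-1350 + 2304 - 1392) + 5008) = (545 + 7532280)/(-438 + 5008) = 7532825/4570 = 7532825*(1/4570) = 1506565/914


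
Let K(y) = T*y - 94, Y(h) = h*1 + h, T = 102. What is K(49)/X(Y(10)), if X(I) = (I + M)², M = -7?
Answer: 4904/169 ≈ 29.018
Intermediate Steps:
Y(h) = 2*h (Y(h) = h + h = 2*h)
K(y) = -94 + 102*y (K(y) = 102*y - 94 = -94 + 102*y)
X(I) = (-7 + I)² (X(I) = (I - 7)² = (-7 + I)²)
K(49)/X(Y(10)) = (-94 + 102*49)/((-7 + 2*10)²) = (-94 + 4998)/((-7 + 20)²) = 4904/(13²) = 4904/169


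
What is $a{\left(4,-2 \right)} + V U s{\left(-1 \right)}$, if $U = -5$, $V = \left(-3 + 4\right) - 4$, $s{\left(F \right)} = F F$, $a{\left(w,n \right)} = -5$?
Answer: $10$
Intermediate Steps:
$s{\left(F \right)} = F^{2}$
$V = -3$ ($V = 1 - 4 = -3$)
$a{\left(4,-2 \right)} + V U s{\left(-1 \right)} = -5 + \left(-3\right) \left(-5\right) \left(-1\right)^{2} = -5 + 15 \cdot 1 = -5 + 15 = 10$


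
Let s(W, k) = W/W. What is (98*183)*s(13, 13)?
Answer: 17934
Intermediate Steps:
s(W, k) = 1
(98*183)*s(13, 13) = (98*183)*1 = 17934*1 = 17934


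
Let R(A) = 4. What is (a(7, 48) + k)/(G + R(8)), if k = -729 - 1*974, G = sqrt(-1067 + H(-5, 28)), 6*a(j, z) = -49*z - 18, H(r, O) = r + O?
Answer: -2098/265 + 3147*I*sqrt(29)/265 ≈ -7.917 + 63.951*I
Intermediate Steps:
H(r, O) = O + r
a(j, z) = -3 - 49*z/6 (a(j, z) = (-49*z - 18)/6 = (-18 - 49*z)/6 = -3 - 49*z/6)
G = 6*I*sqrt(29) (G = sqrt(-1067 + (28 - 5)) = sqrt(-1067 + 23) = sqrt(-1044) = 6*I*sqrt(29) ≈ 32.311*I)
k = -1703 (k = -729 - 974 = -1703)
(a(7, 48) + k)/(G + R(8)) = ((-3 - 49/6*48) - 1703)/(6*I*sqrt(29) + 4) = ((-3 - 392) - 1703)/(4 + 6*I*sqrt(29)) = (-395 - 1703)/(4 + 6*I*sqrt(29)) = -2098/(4 + 6*I*sqrt(29))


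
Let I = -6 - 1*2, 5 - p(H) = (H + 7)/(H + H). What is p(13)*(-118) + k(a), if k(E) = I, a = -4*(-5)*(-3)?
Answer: -6594/13 ≈ -507.23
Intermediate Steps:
p(H) = 5 - (7 + H)/(2*H) (p(H) = 5 - (H + 7)/(H + H) = 5 - (7 + H)/(2*H))
a = -60 (a = 20*(-3) = -60)
I = -8 (I = -6 - 2 = -8)
k(E) = -8
p(13)*(-118) + k(a) = ((½)*(-7 + 9*13)/13)*(-118) - 8 = ((½)*(1/13)*(-7 + 117))*(-118) - 8 = ((½)*(1/13)*110)*(-118) - 8 = (55/13)*(-118) - 8 = -6490/13 - 8 = -6594/13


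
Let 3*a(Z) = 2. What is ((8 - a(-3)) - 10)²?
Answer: 64/9 ≈ 7.1111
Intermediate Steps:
a(Z) = ⅔ (a(Z) = (⅓)*2 = ⅔)
((8 - a(-3)) - 10)² = ((8 - 1*⅔) - 10)² = ((8 - ⅔) - 10)² = (22/3 - 10)² = (-8/3)² = 64/9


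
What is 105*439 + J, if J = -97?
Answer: 45998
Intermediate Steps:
105*439 + J = 105*439 - 97 = 46095 - 97 = 45998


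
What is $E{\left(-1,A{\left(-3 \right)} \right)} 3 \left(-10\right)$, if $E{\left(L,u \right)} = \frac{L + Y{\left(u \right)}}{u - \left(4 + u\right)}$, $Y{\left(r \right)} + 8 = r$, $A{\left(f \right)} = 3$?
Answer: $-45$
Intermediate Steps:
$Y{\left(r \right)} = -8 + r$
$E{\left(L,u \right)} = 2 - \frac{L}{4} - \frac{u}{4}$ ($E{\left(L,u \right)} = \frac{L + \left(-8 + u\right)}{u - \left(4 + u\right)} = \frac{-8 + L + u}{-4} = \left(-8 + L + u\right) \left(- \frac{1}{4}\right) = 2 - \frac{L}{4} - \frac{u}{4}$)
$E{\left(-1,A{\left(-3 \right)} \right)} 3 \left(-10\right) = \left(2 - - \frac{1}{4} - \frac{3}{4}\right) 3 \left(-10\right) = \left(2 + \frac{1}{4} - \frac{3}{4}\right) 3 \left(-10\right) = \frac{3}{2} \cdot 3 \left(-10\right) = \frac{9}{2} \left(-10\right) = -45$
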